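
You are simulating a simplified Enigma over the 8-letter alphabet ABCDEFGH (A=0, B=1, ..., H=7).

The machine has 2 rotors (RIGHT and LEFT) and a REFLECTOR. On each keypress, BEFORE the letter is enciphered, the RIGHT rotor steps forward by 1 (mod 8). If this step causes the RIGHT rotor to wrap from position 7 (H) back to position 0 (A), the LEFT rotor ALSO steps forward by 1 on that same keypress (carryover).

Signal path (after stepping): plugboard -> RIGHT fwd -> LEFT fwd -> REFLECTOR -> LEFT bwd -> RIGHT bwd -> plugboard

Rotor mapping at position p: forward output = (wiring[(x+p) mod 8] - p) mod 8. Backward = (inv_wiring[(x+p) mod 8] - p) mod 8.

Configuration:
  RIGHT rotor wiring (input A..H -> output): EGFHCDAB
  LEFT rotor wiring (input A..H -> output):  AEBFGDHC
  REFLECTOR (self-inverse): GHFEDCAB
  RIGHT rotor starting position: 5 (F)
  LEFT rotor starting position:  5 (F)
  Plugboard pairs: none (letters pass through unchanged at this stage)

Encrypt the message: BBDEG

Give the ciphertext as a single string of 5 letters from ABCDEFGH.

Answer: HFEFF

Derivation:
Char 1 ('B'): step: R->6, L=5; B->plug->B->R->D->L->D->refl->E->L'->F->R'->H->plug->H
Char 2 ('B'): step: R->7, L=5; B->plug->B->R->F->L->E->refl->D->L'->D->R'->F->plug->F
Char 3 ('D'): step: R->0, L->6 (L advanced); D->plug->D->R->H->L->F->refl->C->L'->C->R'->E->plug->E
Char 4 ('E'): step: R->1, L=6; E->plug->E->R->C->L->C->refl->F->L'->H->R'->F->plug->F
Char 5 ('G'): step: R->2, L=6; G->plug->G->R->C->L->C->refl->F->L'->H->R'->F->plug->F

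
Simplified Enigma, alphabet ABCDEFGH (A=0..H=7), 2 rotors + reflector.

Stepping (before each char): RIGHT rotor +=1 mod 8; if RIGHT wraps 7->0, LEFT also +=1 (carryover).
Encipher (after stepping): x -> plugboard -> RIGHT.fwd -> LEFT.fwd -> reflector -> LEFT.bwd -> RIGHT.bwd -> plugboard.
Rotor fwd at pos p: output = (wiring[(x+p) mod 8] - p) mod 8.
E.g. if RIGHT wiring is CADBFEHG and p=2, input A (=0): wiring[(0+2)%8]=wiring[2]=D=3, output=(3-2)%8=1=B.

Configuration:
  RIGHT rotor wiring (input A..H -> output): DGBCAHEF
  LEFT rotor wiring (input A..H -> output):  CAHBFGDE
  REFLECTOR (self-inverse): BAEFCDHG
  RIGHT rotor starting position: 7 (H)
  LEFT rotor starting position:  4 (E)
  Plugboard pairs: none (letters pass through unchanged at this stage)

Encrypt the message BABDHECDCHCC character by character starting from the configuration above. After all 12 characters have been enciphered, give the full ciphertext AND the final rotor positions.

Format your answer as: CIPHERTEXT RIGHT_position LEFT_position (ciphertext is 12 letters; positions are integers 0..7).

Answer: HEAEGAAFBFGA 3 6

Derivation:
Char 1 ('B'): step: R->0, L->5 (L advanced); B->plug->B->R->G->L->E->refl->C->L'->F->R'->H->plug->H
Char 2 ('A'): step: R->1, L=5; A->plug->A->R->F->L->C->refl->E->L'->G->R'->E->plug->E
Char 3 ('B'): step: R->2, L=5; B->plug->B->R->A->L->B->refl->A->L'->H->R'->A->plug->A
Char 4 ('D'): step: R->3, L=5; D->plug->D->R->B->L->G->refl->H->L'->C->R'->E->plug->E
Char 5 ('H'): step: R->4, L=5; H->plug->H->R->G->L->E->refl->C->L'->F->R'->G->plug->G
Char 6 ('E'): step: R->5, L=5; E->plug->E->R->B->L->G->refl->H->L'->C->R'->A->plug->A
Char 7 ('C'): step: R->6, L=5; C->plug->C->R->F->L->C->refl->E->L'->G->R'->A->plug->A
Char 8 ('D'): step: R->7, L=5; D->plug->D->R->C->L->H->refl->G->L'->B->R'->F->plug->F
Char 9 ('C'): step: R->0, L->6 (L advanced); C->plug->C->R->B->L->G->refl->H->L'->G->R'->B->plug->B
Char 10 ('H'): step: R->1, L=6; H->plug->H->R->C->L->E->refl->C->L'->D->R'->F->plug->F
Char 11 ('C'): step: R->2, L=6; C->plug->C->R->G->L->H->refl->G->L'->B->R'->G->plug->G
Char 12 ('C'): step: R->3, L=6; C->plug->C->R->E->L->B->refl->A->L'->H->R'->A->plug->A
Final: ciphertext=HEAEGAAFBFGA, RIGHT=3, LEFT=6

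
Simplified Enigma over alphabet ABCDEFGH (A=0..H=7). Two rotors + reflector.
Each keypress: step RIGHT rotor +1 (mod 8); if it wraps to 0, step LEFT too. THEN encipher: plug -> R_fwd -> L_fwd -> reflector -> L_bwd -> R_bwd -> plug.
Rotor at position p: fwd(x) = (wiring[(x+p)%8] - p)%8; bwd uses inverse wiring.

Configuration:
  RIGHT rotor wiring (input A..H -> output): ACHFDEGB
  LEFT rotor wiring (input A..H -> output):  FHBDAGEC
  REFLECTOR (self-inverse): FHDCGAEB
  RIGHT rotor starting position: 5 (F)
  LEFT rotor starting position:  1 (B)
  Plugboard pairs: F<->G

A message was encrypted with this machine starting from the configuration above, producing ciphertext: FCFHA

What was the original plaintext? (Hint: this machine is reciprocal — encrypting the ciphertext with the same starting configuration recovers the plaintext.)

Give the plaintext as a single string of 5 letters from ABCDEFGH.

Char 1 ('F'): step: R->6, L=1; F->plug->G->R->F->L->D->refl->C->L'->C->R'->C->plug->C
Char 2 ('C'): step: R->7, L=1; C->plug->C->R->D->L->H->refl->B->L'->G->R'->E->plug->E
Char 3 ('F'): step: R->0, L->2 (L advanced); F->plug->G->R->G->L->D->refl->C->L'->E->R'->F->plug->G
Char 4 ('H'): step: R->1, L=2; H->plug->H->R->H->L->F->refl->A->L'->F->R'->F->plug->G
Char 5 ('A'): step: R->2, L=2; A->plug->A->R->F->L->A->refl->F->L'->H->R'->F->plug->G

Answer: CEGGG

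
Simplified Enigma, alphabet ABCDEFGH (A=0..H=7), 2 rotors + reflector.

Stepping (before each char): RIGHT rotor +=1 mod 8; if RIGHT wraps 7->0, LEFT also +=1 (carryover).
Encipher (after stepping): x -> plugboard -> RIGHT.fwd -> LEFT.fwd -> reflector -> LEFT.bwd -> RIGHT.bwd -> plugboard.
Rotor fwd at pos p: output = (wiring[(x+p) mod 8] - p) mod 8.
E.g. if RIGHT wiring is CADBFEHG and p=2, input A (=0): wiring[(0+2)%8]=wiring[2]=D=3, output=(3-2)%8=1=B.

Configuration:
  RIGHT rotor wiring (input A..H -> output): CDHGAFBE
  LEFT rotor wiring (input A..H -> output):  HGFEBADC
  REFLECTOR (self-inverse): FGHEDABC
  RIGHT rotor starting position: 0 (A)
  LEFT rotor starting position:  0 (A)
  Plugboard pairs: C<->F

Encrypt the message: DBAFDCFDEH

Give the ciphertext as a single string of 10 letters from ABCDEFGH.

Answer: CHDHCHCFFC

Derivation:
Char 1 ('D'): step: R->1, L=0; D->plug->D->R->H->L->C->refl->H->L'->A->R'->F->plug->C
Char 2 ('B'): step: R->2, L=0; B->plug->B->R->E->L->B->refl->G->L'->B->R'->H->plug->H
Char 3 ('A'): step: R->3, L=0; A->plug->A->R->D->L->E->refl->D->L'->G->R'->D->plug->D
Char 4 ('F'): step: R->4, L=0; F->plug->C->R->F->L->A->refl->F->L'->C->R'->H->plug->H
Char 5 ('D'): step: R->5, L=0; D->plug->D->R->F->L->A->refl->F->L'->C->R'->F->plug->C
Char 6 ('C'): step: R->6, L=0; C->plug->F->R->A->L->H->refl->C->L'->H->R'->H->plug->H
Char 7 ('F'): step: R->7, L=0; F->plug->C->R->E->L->B->refl->G->L'->B->R'->F->plug->C
Char 8 ('D'): step: R->0, L->1 (L advanced); D->plug->D->R->G->L->B->refl->G->L'->H->R'->C->plug->F
Char 9 ('E'): step: R->1, L=1; E->plug->E->R->E->L->H->refl->C->L'->F->R'->C->plug->F
Char 10 ('H'): step: R->2, L=1; H->plug->H->R->B->L->E->refl->D->L'->C->R'->F->plug->C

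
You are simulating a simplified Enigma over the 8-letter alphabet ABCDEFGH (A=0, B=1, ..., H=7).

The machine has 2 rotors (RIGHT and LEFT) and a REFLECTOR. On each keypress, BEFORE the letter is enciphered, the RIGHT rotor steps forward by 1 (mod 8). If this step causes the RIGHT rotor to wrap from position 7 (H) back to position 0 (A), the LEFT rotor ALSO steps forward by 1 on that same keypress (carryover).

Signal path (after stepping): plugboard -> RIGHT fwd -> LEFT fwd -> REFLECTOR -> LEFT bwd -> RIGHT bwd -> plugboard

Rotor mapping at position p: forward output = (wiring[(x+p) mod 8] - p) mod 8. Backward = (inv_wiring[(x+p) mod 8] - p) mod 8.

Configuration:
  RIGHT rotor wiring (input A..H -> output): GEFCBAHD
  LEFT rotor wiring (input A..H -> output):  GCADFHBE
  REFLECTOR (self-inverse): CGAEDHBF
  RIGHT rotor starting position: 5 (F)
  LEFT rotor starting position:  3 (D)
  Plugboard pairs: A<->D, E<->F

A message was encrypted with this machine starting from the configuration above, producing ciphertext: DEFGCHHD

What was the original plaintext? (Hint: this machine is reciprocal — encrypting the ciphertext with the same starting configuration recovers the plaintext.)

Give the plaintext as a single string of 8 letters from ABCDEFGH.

Char 1 ('D'): step: R->6, L=3; D->plug->A->R->B->L->C->refl->A->L'->A->R'->C->plug->C
Char 2 ('E'): step: R->7, L=3; E->plug->F->R->C->L->E->refl->D->L'->F->R'->C->plug->C
Char 3 ('F'): step: R->0, L->4 (L advanced); F->plug->E->R->B->L->D->refl->E->L'->G->R'->A->plug->D
Char 4 ('G'): step: R->1, L=4; G->plug->G->R->C->L->F->refl->H->L'->H->R'->E->plug->F
Char 5 ('C'): step: R->2, L=4; C->plug->C->R->H->L->H->refl->F->L'->C->R'->H->plug->H
Char 6 ('H'): step: R->3, L=4; H->plug->H->R->C->L->F->refl->H->L'->H->R'->A->plug->D
Char 7 ('H'): step: R->4, L=4; H->plug->H->R->G->L->E->refl->D->L'->B->R'->G->plug->G
Char 8 ('D'): step: R->5, L=4; D->plug->A->R->D->L->A->refl->C->L'->E->R'->H->plug->H

Answer: CCDFHDGH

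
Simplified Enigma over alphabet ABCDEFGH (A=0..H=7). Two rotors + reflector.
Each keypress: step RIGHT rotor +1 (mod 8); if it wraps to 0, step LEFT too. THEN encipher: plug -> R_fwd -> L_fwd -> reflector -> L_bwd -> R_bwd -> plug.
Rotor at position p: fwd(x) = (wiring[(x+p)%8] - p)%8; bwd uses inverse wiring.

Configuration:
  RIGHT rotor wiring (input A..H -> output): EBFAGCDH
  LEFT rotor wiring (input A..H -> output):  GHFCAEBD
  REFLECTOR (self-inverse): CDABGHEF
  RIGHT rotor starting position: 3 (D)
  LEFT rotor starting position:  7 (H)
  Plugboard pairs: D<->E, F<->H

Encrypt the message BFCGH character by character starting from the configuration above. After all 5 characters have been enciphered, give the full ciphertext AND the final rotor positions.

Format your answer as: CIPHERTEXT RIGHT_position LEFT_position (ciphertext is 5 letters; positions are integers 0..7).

Char 1 ('B'): step: R->4, L=7; B->plug->B->R->G->L->F->refl->H->L'->B->R'->G->plug->G
Char 2 ('F'): step: R->5, L=7; F->plug->H->R->B->L->H->refl->F->L'->G->R'->B->plug->B
Char 3 ('C'): step: R->6, L=7; C->plug->C->R->G->L->F->refl->H->L'->B->R'->B->plug->B
Char 4 ('G'): step: R->7, L=7; G->plug->G->R->D->L->G->refl->E->L'->A->R'->A->plug->A
Char 5 ('H'): step: R->0, L->0 (L advanced); H->plug->F->R->C->L->F->refl->H->L'->B->R'->B->plug->B
Final: ciphertext=GBBAB, RIGHT=0, LEFT=0

Answer: GBBAB 0 0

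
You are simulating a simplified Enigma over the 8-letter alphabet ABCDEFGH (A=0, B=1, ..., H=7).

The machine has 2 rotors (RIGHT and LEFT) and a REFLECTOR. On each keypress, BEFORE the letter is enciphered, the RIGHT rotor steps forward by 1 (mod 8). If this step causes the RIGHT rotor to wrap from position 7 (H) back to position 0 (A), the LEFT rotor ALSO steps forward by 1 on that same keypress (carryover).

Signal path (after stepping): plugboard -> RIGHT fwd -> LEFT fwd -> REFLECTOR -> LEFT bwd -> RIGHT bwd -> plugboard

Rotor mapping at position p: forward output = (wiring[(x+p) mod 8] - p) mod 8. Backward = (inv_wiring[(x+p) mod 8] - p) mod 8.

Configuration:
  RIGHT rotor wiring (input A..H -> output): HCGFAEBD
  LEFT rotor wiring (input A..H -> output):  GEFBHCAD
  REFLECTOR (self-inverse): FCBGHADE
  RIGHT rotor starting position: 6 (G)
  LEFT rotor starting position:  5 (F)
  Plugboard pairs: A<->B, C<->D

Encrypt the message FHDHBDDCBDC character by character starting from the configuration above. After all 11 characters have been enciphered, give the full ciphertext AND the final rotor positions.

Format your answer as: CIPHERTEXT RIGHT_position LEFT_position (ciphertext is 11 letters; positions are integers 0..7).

Char 1 ('F'): step: R->7, L=5; F->plug->F->R->B->L->D->refl->G->L'->C->R'->H->plug->H
Char 2 ('H'): step: R->0, L->6 (L advanced); H->plug->H->R->D->L->G->refl->D->L'->F->R'->D->plug->C
Char 3 ('D'): step: R->1, L=6; D->plug->C->R->E->L->H->refl->E->L'->H->R'->D->plug->C
Char 4 ('H'): step: R->2, L=6; H->plug->H->R->A->L->C->refl->B->L'->G->R'->C->plug->D
Char 5 ('B'): step: R->3, L=6; B->plug->A->R->C->L->A->refl->F->L'->B->R'->C->plug->D
Char 6 ('D'): step: R->4, L=6; D->plug->C->R->F->L->D->refl->G->L'->D->R'->E->plug->E
Char 7 ('D'): step: R->5, L=6; D->plug->C->R->G->L->B->refl->C->L'->A->R'->G->plug->G
Char 8 ('C'): step: R->6, L=6; C->plug->D->R->E->L->H->refl->E->L'->H->R'->F->plug->F
Char 9 ('B'): step: R->7, L=6; B->plug->A->R->E->L->H->refl->E->L'->H->R'->D->plug->C
Char 10 ('D'): step: R->0, L->7 (L advanced); D->plug->C->R->G->L->D->refl->G->L'->D->R'->H->plug->H
Char 11 ('C'): step: R->1, L=7; C->plug->D->R->H->L->B->refl->C->L'->E->R'->C->plug->D
Final: ciphertext=HCCDDEGFCHD, RIGHT=1, LEFT=7

Answer: HCCDDEGFCHD 1 7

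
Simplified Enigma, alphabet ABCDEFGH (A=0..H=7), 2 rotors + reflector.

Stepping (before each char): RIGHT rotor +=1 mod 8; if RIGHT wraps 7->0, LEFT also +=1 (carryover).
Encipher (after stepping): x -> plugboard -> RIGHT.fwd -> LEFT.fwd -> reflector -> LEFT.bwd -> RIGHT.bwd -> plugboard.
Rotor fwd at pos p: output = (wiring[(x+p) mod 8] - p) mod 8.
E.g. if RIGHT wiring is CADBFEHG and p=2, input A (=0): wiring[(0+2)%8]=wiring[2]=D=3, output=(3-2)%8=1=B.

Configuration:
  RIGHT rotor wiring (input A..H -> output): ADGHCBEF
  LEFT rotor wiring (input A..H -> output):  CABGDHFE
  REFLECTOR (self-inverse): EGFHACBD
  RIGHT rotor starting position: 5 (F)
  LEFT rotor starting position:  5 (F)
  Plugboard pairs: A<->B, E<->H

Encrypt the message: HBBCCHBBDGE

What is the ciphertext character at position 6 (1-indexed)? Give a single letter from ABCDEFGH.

Char 1 ('H'): step: R->6, L=5; H->plug->E->R->A->L->C->refl->F->L'->D->R'->H->plug->E
Char 2 ('B'): step: R->7, L=5; B->plug->A->R->G->L->B->refl->G->L'->H->R'->D->plug->D
Char 3 ('B'): step: R->0, L->6 (L advanced); B->plug->A->R->A->L->H->refl->D->L'->E->R'->G->plug->G
Char 4 ('C'): step: R->1, L=6; C->plug->C->R->G->L->F->refl->C->L'->D->R'->F->plug->F
Char 5 ('C'): step: R->2, L=6; C->plug->C->R->A->L->H->refl->D->L'->E->R'->A->plug->B
Char 6 ('H'): step: R->3, L=6; H->plug->E->R->C->L->E->refl->A->L'->F->R'->F->plug->F

F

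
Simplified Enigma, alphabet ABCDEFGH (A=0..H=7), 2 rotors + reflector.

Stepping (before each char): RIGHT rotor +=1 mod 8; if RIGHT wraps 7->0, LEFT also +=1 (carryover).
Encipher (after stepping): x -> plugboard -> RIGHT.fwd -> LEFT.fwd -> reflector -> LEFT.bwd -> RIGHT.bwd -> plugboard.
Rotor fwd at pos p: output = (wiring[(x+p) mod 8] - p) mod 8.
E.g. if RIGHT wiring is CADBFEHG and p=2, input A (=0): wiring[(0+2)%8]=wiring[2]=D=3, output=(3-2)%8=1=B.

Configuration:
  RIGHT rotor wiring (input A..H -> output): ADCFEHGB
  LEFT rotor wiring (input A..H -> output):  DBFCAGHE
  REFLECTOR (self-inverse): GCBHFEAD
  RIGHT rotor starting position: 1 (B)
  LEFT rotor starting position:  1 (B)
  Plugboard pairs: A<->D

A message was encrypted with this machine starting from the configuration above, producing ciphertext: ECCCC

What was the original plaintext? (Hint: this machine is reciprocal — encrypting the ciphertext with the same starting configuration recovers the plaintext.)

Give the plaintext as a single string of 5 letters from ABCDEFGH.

Char 1 ('E'): step: R->2, L=1; E->plug->E->R->E->L->F->refl->E->L'->B->R'->H->plug->H
Char 2 ('C'): step: R->3, L=1; C->plug->C->R->E->L->F->refl->E->L'->B->R'->B->plug->B
Char 3 ('C'): step: R->4, L=1; C->plug->C->R->C->L->B->refl->C->L'->H->R'->F->plug->F
Char 4 ('C'): step: R->5, L=1; C->plug->C->R->E->L->F->refl->E->L'->B->R'->B->plug->B
Char 5 ('C'): step: R->6, L=1; C->plug->C->R->C->L->B->refl->C->L'->H->R'->F->plug->F

Answer: HBFBF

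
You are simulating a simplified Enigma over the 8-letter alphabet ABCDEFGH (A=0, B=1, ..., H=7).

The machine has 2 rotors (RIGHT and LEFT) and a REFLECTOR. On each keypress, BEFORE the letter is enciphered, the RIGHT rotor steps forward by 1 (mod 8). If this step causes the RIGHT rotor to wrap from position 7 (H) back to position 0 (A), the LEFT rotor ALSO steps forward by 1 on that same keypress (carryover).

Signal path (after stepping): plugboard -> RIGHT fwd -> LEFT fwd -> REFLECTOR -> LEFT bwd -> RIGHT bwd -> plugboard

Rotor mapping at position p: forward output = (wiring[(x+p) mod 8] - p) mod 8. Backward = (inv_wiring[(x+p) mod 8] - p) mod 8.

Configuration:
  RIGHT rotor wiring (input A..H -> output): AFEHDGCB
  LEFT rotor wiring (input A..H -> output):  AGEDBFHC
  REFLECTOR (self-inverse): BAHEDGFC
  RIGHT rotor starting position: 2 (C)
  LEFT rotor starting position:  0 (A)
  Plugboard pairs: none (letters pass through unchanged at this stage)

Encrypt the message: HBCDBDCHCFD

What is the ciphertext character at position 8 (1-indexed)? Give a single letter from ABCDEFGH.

Char 1 ('H'): step: R->3, L=0; H->plug->H->R->B->L->G->refl->F->L'->F->R'->F->plug->F
Char 2 ('B'): step: R->4, L=0; B->plug->B->R->C->L->E->refl->D->L'->D->R'->H->plug->H
Char 3 ('C'): step: R->5, L=0; C->plug->C->R->E->L->B->refl->A->L'->A->R'->E->plug->E
Char 4 ('D'): step: R->6, L=0; D->plug->D->R->H->L->C->refl->H->L'->G->R'->E->plug->E
Char 5 ('B'): step: R->7, L=0; B->plug->B->R->B->L->G->refl->F->L'->F->R'->D->plug->D
Char 6 ('D'): step: R->0, L->1 (L advanced); D->plug->D->R->H->L->H->refl->C->L'->C->R'->G->plug->G
Char 7 ('C'): step: R->1, L=1; C->plug->C->R->G->L->B->refl->A->L'->D->R'->B->plug->B
Char 8 ('H'): step: R->2, L=1; H->plug->H->R->D->L->A->refl->B->L'->G->R'->G->plug->G

G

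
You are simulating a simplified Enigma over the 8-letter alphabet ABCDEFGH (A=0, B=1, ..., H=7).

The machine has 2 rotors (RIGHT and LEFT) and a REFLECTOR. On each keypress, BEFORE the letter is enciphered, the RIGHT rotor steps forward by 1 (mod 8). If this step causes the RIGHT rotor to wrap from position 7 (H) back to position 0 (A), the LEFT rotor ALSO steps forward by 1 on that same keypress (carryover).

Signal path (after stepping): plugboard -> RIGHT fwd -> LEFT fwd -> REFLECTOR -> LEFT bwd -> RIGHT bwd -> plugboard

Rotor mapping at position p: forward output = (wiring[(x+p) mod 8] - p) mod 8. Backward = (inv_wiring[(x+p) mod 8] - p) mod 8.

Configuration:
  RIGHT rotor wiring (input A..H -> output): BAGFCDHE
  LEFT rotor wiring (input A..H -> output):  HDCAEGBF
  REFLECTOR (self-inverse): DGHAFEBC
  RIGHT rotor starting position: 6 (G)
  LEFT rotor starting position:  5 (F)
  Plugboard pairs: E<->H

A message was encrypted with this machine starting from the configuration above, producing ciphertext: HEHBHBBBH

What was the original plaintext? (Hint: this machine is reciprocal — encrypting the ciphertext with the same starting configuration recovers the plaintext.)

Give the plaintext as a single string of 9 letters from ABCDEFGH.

Answer: BFFAGDADB

Derivation:
Char 1 ('H'): step: R->7, L=5; H->plug->E->R->G->L->D->refl->A->L'->C->R'->B->plug->B
Char 2 ('E'): step: R->0, L->6 (L advanced); E->plug->H->R->E->L->E->refl->F->L'->D->R'->F->plug->F
Char 3 ('H'): step: R->1, L=6; H->plug->E->R->C->L->B->refl->G->L'->G->R'->F->plug->F
Char 4 ('B'): step: R->2, L=6; B->plug->B->R->D->L->F->refl->E->L'->E->R'->A->plug->A
Char 5 ('H'): step: R->3, L=6; H->plug->E->R->B->L->H->refl->C->L'->F->R'->G->plug->G
Char 6 ('B'): step: R->4, L=6; B->plug->B->R->H->L->A->refl->D->L'->A->R'->D->plug->D
Char 7 ('B'): step: R->5, L=6; B->plug->B->R->C->L->B->refl->G->L'->G->R'->A->plug->A
Char 8 ('B'): step: R->6, L=6; B->plug->B->R->G->L->G->refl->B->L'->C->R'->D->plug->D
Char 9 ('H'): step: R->7, L=6; H->plug->E->R->G->L->G->refl->B->L'->C->R'->B->plug->B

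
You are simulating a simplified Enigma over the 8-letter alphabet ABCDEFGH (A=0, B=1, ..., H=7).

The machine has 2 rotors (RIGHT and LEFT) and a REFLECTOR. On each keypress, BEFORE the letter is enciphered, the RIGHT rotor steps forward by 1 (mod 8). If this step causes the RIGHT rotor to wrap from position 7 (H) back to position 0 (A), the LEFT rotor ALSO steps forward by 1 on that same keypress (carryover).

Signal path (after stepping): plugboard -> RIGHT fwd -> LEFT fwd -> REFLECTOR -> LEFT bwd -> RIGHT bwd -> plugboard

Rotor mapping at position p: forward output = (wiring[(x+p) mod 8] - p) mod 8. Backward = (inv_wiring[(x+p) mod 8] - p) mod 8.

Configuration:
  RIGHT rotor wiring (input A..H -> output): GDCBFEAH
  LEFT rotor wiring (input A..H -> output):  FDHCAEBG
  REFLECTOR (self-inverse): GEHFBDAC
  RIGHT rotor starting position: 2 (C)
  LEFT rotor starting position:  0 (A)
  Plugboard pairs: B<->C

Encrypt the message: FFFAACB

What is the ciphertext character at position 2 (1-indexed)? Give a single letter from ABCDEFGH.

Char 1 ('F'): step: R->3, L=0; F->plug->F->R->D->L->C->refl->H->L'->C->R'->B->plug->C
Char 2 ('F'): step: R->4, L=0; F->plug->F->R->H->L->G->refl->A->L'->E->R'->C->plug->B

B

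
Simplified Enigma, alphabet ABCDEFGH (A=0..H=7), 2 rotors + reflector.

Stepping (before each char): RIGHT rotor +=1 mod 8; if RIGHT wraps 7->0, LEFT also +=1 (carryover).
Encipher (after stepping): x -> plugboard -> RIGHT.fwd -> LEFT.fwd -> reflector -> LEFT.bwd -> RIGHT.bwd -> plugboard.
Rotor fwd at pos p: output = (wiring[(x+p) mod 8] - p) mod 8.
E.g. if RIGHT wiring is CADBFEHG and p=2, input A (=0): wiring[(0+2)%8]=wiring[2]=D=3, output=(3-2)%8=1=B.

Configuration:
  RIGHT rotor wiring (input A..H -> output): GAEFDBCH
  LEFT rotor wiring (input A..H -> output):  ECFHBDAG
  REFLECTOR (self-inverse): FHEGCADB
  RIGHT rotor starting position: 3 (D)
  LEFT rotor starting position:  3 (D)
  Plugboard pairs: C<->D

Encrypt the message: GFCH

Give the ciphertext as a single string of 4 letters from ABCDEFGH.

Answer: AGHG

Derivation:
Char 1 ('G'): step: R->4, L=3; G->plug->G->R->A->L->E->refl->C->L'->H->R'->A->plug->A
Char 2 ('F'): step: R->5, L=3; F->plug->F->R->H->L->C->refl->E->L'->A->R'->G->plug->G
Char 3 ('C'): step: R->6, L=3; C->plug->D->R->C->L->A->refl->F->L'->D->R'->H->plug->H
Char 4 ('H'): step: R->7, L=3; H->plug->H->R->D->L->F->refl->A->L'->C->R'->G->plug->G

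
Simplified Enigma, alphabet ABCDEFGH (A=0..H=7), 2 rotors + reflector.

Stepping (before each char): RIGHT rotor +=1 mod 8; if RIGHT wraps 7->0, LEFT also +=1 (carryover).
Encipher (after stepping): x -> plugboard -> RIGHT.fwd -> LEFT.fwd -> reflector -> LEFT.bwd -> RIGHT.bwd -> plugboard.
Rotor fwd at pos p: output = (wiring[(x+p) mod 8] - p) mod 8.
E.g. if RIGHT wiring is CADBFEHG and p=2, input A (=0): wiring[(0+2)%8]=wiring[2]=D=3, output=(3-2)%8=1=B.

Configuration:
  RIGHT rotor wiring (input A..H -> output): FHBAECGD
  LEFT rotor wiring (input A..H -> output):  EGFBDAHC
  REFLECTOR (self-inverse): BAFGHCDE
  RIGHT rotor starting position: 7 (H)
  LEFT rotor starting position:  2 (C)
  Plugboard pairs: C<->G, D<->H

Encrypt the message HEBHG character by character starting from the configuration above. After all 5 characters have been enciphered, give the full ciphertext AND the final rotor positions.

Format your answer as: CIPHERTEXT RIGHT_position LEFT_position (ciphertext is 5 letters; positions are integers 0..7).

Answer: CFHCH 4 3

Derivation:
Char 1 ('H'): step: R->0, L->3 (L advanced); H->plug->D->R->A->L->G->refl->D->L'->G->R'->G->plug->C
Char 2 ('E'): step: R->1, L=3; E->plug->E->R->B->L->A->refl->B->L'->F->R'->F->plug->F
Char 3 ('B'): step: R->2, L=3; B->plug->B->R->G->L->D->refl->G->L'->A->R'->D->plug->H
Char 4 ('H'): step: R->3, L=3; H->plug->D->R->D->L->E->refl->H->L'->E->R'->G->plug->C
Char 5 ('G'): step: R->4, L=3; G->plug->C->R->C->L->F->refl->C->L'->H->R'->D->plug->H
Final: ciphertext=CFHCH, RIGHT=4, LEFT=3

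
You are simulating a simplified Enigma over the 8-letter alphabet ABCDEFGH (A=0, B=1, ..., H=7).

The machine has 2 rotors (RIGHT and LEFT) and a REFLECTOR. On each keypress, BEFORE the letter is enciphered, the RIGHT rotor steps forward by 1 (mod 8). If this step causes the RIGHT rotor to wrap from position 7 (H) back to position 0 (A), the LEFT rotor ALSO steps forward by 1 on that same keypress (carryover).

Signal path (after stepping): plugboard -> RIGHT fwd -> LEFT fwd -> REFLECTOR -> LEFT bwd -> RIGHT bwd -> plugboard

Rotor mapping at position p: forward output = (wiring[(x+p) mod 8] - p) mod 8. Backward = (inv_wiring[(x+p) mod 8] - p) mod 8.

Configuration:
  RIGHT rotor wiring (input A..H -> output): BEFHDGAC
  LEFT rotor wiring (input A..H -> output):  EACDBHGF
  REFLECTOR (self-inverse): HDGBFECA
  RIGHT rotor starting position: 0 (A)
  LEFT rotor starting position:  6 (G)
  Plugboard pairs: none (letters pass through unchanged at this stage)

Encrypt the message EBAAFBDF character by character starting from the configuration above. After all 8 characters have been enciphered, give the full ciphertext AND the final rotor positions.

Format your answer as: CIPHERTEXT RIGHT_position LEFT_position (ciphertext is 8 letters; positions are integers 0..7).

Answer: BDDDAGGD 0 7

Derivation:
Char 1 ('E'): step: R->1, L=6; E->plug->E->R->F->L->F->refl->E->L'->E->R'->B->plug->B
Char 2 ('B'): step: R->2, L=6; B->plug->B->R->F->L->F->refl->E->L'->E->R'->D->plug->D
Char 3 ('A'): step: R->3, L=6; A->plug->A->R->E->L->E->refl->F->L'->F->R'->D->plug->D
Char 4 ('A'): step: R->4, L=6; A->plug->A->R->H->L->B->refl->D->L'->G->R'->D->plug->D
Char 5 ('F'): step: R->5, L=6; F->plug->F->R->A->L->A->refl->H->L'->B->R'->A->plug->A
Char 6 ('B'): step: R->6, L=6; B->plug->B->R->E->L->E->refl->F->L'->F->R'->G->plug->G
Char 7 ('D'): step: R->7, L=6; D->plug->D->R->G->L->D->refl->B->L'->H->R'->G->plug->G
Char 8 ('F'): step: R->0, L->7 (L advanced); F->plug->F->R->G->L->A->refl->H->L'->H->R'->D->plug->D
Final: ciphertext=BDDDAGGD, RIGHT=0, LEFT=7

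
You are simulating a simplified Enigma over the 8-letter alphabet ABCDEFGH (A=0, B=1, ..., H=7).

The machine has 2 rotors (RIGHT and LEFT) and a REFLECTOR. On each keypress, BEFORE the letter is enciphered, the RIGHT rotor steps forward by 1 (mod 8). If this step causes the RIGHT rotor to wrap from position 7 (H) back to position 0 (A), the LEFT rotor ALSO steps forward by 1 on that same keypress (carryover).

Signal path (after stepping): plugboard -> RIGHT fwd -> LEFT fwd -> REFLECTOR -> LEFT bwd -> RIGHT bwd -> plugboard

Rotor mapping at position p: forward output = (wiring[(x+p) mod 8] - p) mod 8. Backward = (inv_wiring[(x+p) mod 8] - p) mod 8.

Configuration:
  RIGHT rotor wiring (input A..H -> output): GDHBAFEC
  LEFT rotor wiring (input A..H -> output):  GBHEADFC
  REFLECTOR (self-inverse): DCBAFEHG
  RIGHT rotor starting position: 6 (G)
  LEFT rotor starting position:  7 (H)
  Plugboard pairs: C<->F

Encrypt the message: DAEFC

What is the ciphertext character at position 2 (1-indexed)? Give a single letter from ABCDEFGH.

Char 1 ('D'): step: R->7, L=7; D->plug->D->R->A->L->D->refl->A->L'->D->R'->A->plug->A
Char 2 ('A'): step: R->0, L->0 (L advanced); A->plug->A->R->G->L->F->refl->E->L'->D->R'->B->plug->B

B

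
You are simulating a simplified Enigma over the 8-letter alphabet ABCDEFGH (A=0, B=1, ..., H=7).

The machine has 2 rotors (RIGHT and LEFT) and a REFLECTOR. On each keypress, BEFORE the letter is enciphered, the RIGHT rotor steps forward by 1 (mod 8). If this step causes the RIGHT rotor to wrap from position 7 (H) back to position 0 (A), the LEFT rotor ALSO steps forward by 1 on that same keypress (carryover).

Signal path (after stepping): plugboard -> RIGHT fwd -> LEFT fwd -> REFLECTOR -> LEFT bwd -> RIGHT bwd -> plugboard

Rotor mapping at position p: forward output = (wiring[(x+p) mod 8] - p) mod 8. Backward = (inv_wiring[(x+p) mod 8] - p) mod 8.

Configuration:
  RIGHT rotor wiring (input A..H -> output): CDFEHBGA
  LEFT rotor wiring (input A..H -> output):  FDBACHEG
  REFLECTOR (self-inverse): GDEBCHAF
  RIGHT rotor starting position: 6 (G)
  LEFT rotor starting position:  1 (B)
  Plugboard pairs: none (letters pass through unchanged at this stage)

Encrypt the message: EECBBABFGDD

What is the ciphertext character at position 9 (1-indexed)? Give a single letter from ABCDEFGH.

Char 1 ('E'): step: R->7, L=1; E->plug->E->R->F->L->D->refl->B->L'->D->R'->B->plug->B
Char 2 ('E'): step: R->0, L->2 (L advanced); E->plug->E->R->H->L->B->refl->D->L'->G->R'->G->plug->G
Char 3 ('C'): step: R->1, L=2; C->plug->C->R->D->L->F->refl->H->L'->A->R'->E->plug->E
Char 4 ('B'): step: R->2, L=2; B->plug->B->R->C->L->A->refl->G->L'->B->R'->H->plug->H
Char 5 ('B'): step: R->3, L=2; B->plug->B->R->E->L->C->refl->E->L'->F->R'->E->plug->E
Char 6 ('A'): step: R->4, L=2; A->plug->A->R->D->L->F->refl->H->L'->A->R'->H->plug->H
Char 7 ('B'): step: R->5, L=2; B->plug->B->R->B->L->G->refl->A->L'->C->R'->H->plug->H
Char 8 ('F'): step: R->6, L=2; F->plug->F->R->G->L->D->refl->B->L'->H->R'->E->plug->E
Char 9 ('G'): step: R->7, L=2; G->plug->G->R->C->L->A->refl->G->L'->B->R'->A->plug->A

A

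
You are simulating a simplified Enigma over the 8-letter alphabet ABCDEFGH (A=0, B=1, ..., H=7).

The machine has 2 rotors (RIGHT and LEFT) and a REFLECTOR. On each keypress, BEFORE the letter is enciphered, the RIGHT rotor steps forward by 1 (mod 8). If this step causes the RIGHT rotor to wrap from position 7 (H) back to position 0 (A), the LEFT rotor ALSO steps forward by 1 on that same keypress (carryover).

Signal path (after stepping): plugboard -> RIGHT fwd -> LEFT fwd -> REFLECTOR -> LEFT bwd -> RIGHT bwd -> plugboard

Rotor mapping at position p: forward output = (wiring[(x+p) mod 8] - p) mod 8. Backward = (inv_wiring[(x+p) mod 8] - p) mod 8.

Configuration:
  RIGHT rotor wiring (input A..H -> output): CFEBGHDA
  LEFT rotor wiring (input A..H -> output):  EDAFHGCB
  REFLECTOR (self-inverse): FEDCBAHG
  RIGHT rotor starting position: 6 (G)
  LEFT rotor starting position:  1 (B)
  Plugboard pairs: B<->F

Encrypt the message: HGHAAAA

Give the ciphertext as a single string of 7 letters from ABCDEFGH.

Answer: CBECHDG

Derivation:
Char 1 ('H'): step: R->7, L=1; H->plug->H->R->E->L->F->refl->A->L'->G->R'->C->plug->C
Char 2 ('G'): step: R->0, L->2 (L advanced); G->plug->G->R->D->L->E->refl->B->L'->H->R'->F->plug->B
Char 3 ('H'): step: R->1, L=2; H->plug->H->R->B->L->D->refl->C->L'->G->R'->E->plug->E
Char 4 ('A'): step: R->2, L=2; A->plug->A->R->C->L->F->refl->A->L'->E->R'->C->plug->C
Char 5 ('A'): step: R->3, L=2; A->plug->A->R->G->L->C->refl->D->L'->B->R'->H->plug->H
Char 6 ('A'): step: R->4, L=2; A->plug->A->R->C->L->F->refl->A->L'->E->R'->D->plug->D
Char 7 ('A'): step: R->5, L=2; A->plug->A->R->C->L->F->refl->A->L'->E->R'->G->plug->G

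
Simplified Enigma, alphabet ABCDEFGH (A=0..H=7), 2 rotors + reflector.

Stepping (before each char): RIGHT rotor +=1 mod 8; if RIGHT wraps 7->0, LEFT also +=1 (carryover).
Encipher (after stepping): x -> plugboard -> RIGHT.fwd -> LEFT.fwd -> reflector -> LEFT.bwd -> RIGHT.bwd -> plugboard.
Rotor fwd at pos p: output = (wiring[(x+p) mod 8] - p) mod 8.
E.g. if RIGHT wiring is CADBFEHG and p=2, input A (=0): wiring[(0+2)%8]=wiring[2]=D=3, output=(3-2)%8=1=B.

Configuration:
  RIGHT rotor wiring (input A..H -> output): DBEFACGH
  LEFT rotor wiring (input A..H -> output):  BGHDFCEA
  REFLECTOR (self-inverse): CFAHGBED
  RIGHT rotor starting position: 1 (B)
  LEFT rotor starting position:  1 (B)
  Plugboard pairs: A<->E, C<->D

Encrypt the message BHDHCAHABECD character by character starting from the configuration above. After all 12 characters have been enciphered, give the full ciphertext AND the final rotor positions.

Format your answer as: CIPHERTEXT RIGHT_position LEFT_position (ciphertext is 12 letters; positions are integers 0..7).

Char 1 ('B'): step: R->2, L=1; B->plug->B->R->D->L->E->refl->G->L'->B->R'->G->plug->G
Char 2 ('H'): step: R->3, L=1; H->plug->H->R->B->L->G->refl->E->L'->D->R'->D->plug->C
Char 3 ('D'): step: R->4, L=1; D->plug->C->R->C->L->C->refl->A->L'->H->R'->E->plug->A
Char 4 ('H'): step: R->5, L=1; H->plug->H->R->D->L->E->refl->G->L'->B->R'->B->plug->B
Char 5 ('C'): step: R->6, L=1; C->plug->D->R->D->L->E->refl->G->L'->B->R'->B->plug->B
Char 6 ('A'): step: R->7, L=1; A->plug->E->R->G->L->H->refl->D->L'->F->R'->D->plug->C
Char 7 ('H'): step: R->0, L->2 (L advanced); H->plug->H->R->H->L->E->refl->G->L'->F->R'->D->plug->C
Char 8 ('A'): step: R->1, L=2; A->plug->E->R->B->L->B->refl->F->L'->A->R'->A->plug->E
Char 9 ('B'): step: R->2, L=2; B->plug->B->R->D->L->A->refl->C->L'->E->R'->E->plug->A
Char 10 ('E'): step: R->3, L=2; E->plug->A->R->C->L->D->refl->H->L'->G->R'->G->plug->G
Char 11 ('C'): step: R->4, L=2; C->plug->D->R->D->L->A->refl->C->L'->E->R'->A->plug->E
Char 12 ('D'): step: R->5, L=2; D->plug->C->R->C->L->D->refl->H->L'->G->R'->D->plug->C
Final: ciphertext=GCABBCCEAGEC, RIGHT=5, LEFT=2

Answer: GCABBCCEAGEC 5 2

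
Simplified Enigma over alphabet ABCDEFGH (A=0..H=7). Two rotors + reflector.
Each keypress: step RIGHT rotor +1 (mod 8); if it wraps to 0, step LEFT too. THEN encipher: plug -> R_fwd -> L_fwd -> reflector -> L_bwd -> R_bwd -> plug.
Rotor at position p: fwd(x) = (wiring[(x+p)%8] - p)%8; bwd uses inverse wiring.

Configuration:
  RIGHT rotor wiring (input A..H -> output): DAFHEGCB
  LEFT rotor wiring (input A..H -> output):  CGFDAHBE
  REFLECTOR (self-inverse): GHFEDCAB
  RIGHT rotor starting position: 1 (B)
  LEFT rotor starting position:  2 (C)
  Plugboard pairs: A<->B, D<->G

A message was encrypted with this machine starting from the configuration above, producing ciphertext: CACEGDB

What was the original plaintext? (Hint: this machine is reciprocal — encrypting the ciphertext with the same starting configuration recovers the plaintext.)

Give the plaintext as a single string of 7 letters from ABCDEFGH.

Answer: HBAADEA

Derivation:
Char 1 ('C'): step: R->2, L=2; C->plug->C->R->C->L->G->refl->A->L'->G->R'->H->plug->H
Char 2 ('A'): step: R->3, L=2; A->plug->B->R->B->L->B->refl->H->L'->E->R'->A->plug->B
Char 3 ('C'): step: R->4, L=2; C->plug->C->R->G->L->A->refl->G->L'->C->R'->B->plug->A
Char 4 ('E'): step: R->5, L=2; E->plug->E->R->D->L->F->refl->C->L'->F->R'->B->plug->A
Char 5 ('G'): step: R->6, L=2; G->plug->D->R->C->L->G->refl->A->L'->G->R'->G->plug->D
Char 6 ('D'): step: R->7, L=2; D->plug->G->R->H->L->E->refl->D->L'->A->R'->E->plug->E
Char 7 ('B'): step: R->0, L->3 (L advanced); B->plug->A->R->D->L->G->refl->A->L'->A->R'->B->plug->A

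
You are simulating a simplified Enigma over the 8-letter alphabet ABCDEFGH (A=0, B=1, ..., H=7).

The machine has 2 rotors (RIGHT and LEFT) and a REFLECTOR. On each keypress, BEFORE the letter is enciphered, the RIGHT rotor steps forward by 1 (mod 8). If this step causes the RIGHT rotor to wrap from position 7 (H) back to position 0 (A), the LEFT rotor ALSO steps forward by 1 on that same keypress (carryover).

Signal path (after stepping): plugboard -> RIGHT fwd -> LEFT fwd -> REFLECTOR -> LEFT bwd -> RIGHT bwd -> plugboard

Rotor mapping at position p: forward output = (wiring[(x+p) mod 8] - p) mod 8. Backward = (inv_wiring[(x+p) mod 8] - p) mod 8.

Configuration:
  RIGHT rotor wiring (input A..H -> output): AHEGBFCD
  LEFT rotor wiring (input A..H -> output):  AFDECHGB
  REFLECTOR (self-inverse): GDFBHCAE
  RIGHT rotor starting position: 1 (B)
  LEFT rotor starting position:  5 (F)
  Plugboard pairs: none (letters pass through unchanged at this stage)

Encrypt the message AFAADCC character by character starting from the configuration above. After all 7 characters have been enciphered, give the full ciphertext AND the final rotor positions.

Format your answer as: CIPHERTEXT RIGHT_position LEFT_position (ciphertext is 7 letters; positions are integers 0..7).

Char 1 ('A'): step: R->2, L=5; A->plug->A->R->C->L->E->refl->H->L'->G->R'->G->plug->G
Char 2 ('F'): step: R->3, L=5; F->plug->F->R->F->L->G->refl->A->L'->E->R'->G->plug->G
Char 3 ('A'): step: R->4, L=5; A->plug->A->R->F->L->G->refl->A->L'->E->R'->E->plug->E
Char 4 ('A'): step: R->5, L=5; A->plug->A->R->A->L->C->refl->F->L'->H->R'->F->plug->F
Char 5 ('D'): step: R->6, L=5; D->plug->D->R->B->L->B->refl->D->L'->D->R'->G->plug->G
Char 6 ('C'): step: R->7, L=5; C->plug->C->R->A->L->C->refl->F->L'->H->R'->E->plug->E
Char 7 ('C'): step: R->0, L->6 (L advanced); C->plug->C->R->E->L->F->refl->C->L'->C->R'->G->plug->G
Final: ciphertext=GGEFGEG, RIGHT=0, LEFT=6

Answer: GGEFGEG 0 6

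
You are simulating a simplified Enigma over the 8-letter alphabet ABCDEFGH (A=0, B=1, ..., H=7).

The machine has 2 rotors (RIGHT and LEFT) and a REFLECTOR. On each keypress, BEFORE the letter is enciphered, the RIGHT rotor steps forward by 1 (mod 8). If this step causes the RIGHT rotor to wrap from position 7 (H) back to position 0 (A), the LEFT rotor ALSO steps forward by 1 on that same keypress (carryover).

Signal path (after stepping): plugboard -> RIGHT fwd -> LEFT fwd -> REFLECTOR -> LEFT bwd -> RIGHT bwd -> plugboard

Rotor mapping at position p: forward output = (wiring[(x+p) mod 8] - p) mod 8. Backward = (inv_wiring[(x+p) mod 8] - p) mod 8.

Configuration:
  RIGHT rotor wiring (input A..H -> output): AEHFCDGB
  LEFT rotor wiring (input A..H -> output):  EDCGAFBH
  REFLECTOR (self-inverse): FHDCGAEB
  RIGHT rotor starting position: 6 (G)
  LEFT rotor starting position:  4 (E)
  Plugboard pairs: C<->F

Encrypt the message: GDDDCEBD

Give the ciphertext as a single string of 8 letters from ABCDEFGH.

Char 1 ('G'): step: R->7, L=4; G->plug->G->R->E->L->A->refl->F->L'->C->R'->A->plug->A
Char 2 ('D'): step: R->0, L->5 (L advanced); D->plug->D->R->F->L->F->refl->A->L'->A->R'->A->plug->A
Char 3 ('D'): step: R->1, L=5; D->plug->D->R->B->L->E->refl->G->L'->E->R'->C->plug->F
Char 4 ('D'): step: R->2, L=5; D->plug->D->R->B->L->E->refl->G->L'->E->R'->E->plug->E
Char 5 ('C'): step: R->3, L=5; C->plug->F->R->F->L->F->refl->A->L'->A->R'->C->plug->F
Char 6 ('E'): step: R->4, L=5; E->plug->E->R->E->L->G->refl->E->L'->B->R'->H->plug->H
Char 7 ('B'): step: R->5, L=5; B->plug->B->R->B->L->E->refl->G->L'->E->R'->C->plug->F
Char 8 ('D'): step: R->6, L=5; D->plug->D->R->G->L->B->refl->H->L'->D->R'->B->plug->B

Answer: AAFEFHFB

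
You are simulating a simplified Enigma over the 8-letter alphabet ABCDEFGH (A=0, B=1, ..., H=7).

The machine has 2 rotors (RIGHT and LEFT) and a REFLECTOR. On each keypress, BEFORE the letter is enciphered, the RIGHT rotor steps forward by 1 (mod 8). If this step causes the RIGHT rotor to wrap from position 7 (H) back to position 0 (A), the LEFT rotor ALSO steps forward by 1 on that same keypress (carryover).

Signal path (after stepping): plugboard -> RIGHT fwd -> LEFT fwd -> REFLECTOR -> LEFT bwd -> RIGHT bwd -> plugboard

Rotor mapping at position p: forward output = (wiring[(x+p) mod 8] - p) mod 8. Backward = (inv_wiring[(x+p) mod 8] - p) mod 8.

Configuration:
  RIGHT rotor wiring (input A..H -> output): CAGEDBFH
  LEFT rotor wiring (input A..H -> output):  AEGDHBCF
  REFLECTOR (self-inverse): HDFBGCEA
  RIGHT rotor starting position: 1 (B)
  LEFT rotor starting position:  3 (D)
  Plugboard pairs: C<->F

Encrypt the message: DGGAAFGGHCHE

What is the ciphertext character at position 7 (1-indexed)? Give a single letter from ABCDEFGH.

Char 1 ('D'): step: R->2, L=3; D->plug->D->R->H->L->D->refl->B->L'->G->R'->H->plug->H
Char 2 ('G'): step: R->3, L=3; G->plug->G->R->F->L->F->refl->C->L'->E->R'->E->plug->E
Char 3 ('G'): step: R->4, L=3; G->plug->G->R->C->L->G->refl->E->L'->B->R'->C->plug->F
Char 4 ('A'): step: R->5, L=3; A->plug->A->R->E->L->C->refl->F->L'->F->R'->D->plug->D
Char 5 ('A'): step: R->6, L=3; A->plug->A->R->H->L->D->refl->B->L'->G->R'->F->plug->C
Char 6 ('F'): step: R->7, L=3; F->plug->C->R->B->L->E->refl->G->L'->C->R'->G->plug->G
Char 7 ('G'): step: R->0, L->4 (L advanced); G->plug->G->R->F->L->A->refl->H->L'->H->R'->H->plug->H

H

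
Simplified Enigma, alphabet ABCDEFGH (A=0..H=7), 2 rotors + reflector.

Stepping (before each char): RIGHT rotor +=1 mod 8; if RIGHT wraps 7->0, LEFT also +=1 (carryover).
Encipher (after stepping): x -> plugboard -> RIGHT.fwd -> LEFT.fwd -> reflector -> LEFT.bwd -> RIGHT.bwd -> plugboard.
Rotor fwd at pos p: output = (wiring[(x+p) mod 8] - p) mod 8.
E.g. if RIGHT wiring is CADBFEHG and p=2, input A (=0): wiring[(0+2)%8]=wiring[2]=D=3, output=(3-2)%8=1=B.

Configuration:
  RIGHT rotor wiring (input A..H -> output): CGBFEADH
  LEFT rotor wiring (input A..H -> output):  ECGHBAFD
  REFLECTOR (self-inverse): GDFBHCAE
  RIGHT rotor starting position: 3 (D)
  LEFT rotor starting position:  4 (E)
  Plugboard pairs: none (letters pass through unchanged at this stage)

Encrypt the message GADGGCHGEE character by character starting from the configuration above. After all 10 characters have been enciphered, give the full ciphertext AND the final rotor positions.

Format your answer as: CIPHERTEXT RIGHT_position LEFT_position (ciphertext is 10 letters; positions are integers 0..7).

Char 1 ('G'): step: R->4, L=4; G->plug->G->R->F->L->G->refl->A->L'->E->R'->B->plug->B
Char 2 ('A'): step: R->5, L=4; A->plug->A->R->D->L->H->refl->E->L'->B->R'->E->plug->E
Char 3 ('D'): step: R->6, L=4; D->plug->D->R->A->L->F->refl->C->L'->G->R'->G->plug->G
Char 4 ('G'): step: R->7, L=4; G->plug->G->R->B->L->E->refl->H->L'->D->R'->B->plug->B
Char 5 ('G'): step: R->0, L->5 (L advanced); G->plug->G->R->D->L->H->refl->E->L'->H->R'->H->plug->H
Char 6 ('C'): step: R->1, L=5; C->plug->C->R->E->L->F->refl->C->L'->G->R'->G->plug->G
Char 7 ('H'): step: R->2, L=5; H->plug->H->R->E->L->F->refl->C->L'->G->R'->D->plug->D
Char 8 ('G'): step: R->3, L=5; G->plug->G->R->D->L->H->refl->E->L'->H->R'->F->plug->F
Char 9 ('E'): step: R->4, L=5; E->plug->E->R->G->L->C->refl->F->L'->E->R'->B->plug->B
Char 10 ('E'): step: R->5, L=5; E->plug->E->R->B->L->A->refl->G->L'->C->R'->C->plug->C
Final: ciphertext=BEGBHGDFBC, RIGHT=5, LEFT=5

Answer: BEGBHGDFBC 5 5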